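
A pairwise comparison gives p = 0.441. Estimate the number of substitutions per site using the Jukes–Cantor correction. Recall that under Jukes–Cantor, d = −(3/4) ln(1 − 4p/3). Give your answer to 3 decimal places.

d = −(3/4) ln(1 − 4p/3) = −0.75 ln(1 − 0.588) = −0.75 ln(0.412)
  = −0.75 × (-0.886732) = 0.665049 substitutions/site.

0.665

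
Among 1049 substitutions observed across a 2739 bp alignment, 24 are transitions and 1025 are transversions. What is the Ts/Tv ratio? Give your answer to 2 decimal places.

R = 24/1025 = 0.023414… ≈ 0.02 (to 2 d.p.).

0.02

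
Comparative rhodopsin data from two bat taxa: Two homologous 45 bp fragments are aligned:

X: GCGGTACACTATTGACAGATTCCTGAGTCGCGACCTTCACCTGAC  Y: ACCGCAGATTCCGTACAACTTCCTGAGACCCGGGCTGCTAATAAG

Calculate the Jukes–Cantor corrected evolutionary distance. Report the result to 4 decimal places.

0.7301

The sequences differ at 21 of 45 sites, so p = 21/45 ≈ 0.466667.
d = −(3/4) ln(1 − 4p/3) = −0.75 ln(1 − 0.622223) = −0.75 ln(0.377777)
  = −0.75 × (-0.973451) = 0.730088 substitutions/site.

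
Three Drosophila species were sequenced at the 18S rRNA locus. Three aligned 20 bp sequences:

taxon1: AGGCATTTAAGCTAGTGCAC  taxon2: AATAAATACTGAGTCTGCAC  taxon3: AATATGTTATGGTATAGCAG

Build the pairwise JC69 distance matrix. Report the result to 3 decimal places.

taxon1–taxon2: 11/20 sites differ → p = 0.55, d = −0.75 ln(1 − 0.733333) = 0.991316 ≈ 0.991.
taxon1–taxon3: 10/20 sites differ → p = 0.5, d = −0.75 ln(1 − 0.666667) = 0.823960 ≈ 0.824.
taxon2–taxon3: 10/20 sites differ → p = 0.5, d = −0.75 ln(1 − 0.666667) = 0.823960 ≈ 0.824.

d(taxon1,taxon2) = 0.991, d(taxon1,taxon3) = 0.824, d(taxon2,taxon3) = 0.824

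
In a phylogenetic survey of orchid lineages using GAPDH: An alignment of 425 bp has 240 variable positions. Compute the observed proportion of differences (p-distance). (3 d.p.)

p = 240/425 = 0.564705… ≈ 0.565 (to 3 d.p.).

0.565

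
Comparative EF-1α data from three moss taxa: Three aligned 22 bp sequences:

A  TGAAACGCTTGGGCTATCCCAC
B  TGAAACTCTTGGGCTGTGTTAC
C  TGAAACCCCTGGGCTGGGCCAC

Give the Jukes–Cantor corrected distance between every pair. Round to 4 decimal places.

d(A,B) = 0.2708, d(A,C) = 0.2708, d(B,C) = 0.2708

A–B: 5/22 sites differ → p ≈ 0.227273, d = −0.75 ln(1 − 0.303031) = 0.270761 ≈ 0.2708.
A–C: 5/22 sites differ → p ≈ 0.227273, d = −0.75 ln(1 − 0.303031) = 0.270761 ≈ 0.2708.
B–C: 5/22 sites differ → p ≈ 0.227273, d = −0.75 ln(1 − 0.303031) = 0.270761 ≈ 0.2708.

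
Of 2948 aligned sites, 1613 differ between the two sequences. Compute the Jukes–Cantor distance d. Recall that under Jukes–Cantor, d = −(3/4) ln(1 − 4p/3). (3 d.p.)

0.981

p = 1613/2948 ≈ 0.547151.
d = −(3/4) ln(1 − 4p/3) = −0.75 ln(1 − 0.729535) = −0.75 ln(0.270465)
  = −0.75 × (-1.307613) = 0.980710 substitutions/site.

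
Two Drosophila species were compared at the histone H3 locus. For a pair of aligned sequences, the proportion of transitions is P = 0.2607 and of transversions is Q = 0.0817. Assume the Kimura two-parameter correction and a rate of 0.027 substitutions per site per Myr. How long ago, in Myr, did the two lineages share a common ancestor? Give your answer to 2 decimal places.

Under the Kimura two-parameter model, d = −½ ln(1 − 2P − Q) − ¼ ln(1 − 2Q).
1 − 2P − Q = 0.3969, giving −½ ln(0.3969) = 0.462035.
1 − 2Q = 0.8366, giving −¼ ln(0.8366) = 0.044602.
d = 0.462035 + 0.044602 = 0.506637.
Under a molecular clock d = 2μt, so t = d/(2μ) = 0.506637 / (2 × 0.027) = 9.38 Myr.

9.38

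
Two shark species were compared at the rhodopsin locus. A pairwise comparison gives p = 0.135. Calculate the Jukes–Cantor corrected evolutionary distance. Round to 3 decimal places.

0.149

d = −(3/4) ln(1 − 4p/3) = −0.75 ln(1 − 0.18) = −0.75 ln(0.82)
  = −0.75 × (-0.198451) = 0.148838 substitutions/site.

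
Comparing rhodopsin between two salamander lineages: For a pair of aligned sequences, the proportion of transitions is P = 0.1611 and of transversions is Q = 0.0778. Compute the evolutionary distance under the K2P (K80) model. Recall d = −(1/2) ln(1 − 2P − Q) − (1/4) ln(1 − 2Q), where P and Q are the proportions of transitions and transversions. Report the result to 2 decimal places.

0.30

Under the Kimura two-parameter model, d = −½ ln(1 − 2P − Q) − ¼ ln(1 − 2Q).
1 − 2P − Q = 0.6, giving −½ ln(0.6) = 0.255413.
1 − 2Q = 0.8444, giving −¼ ln(0.8444) = 0.042282.
d = 0.255413 + 0.042282 = 0.297695.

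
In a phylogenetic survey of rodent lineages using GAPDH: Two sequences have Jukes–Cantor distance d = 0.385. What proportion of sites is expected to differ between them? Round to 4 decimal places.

0.3011

p = (3/4)(1 − e^(−4d/3)) = 0.75 × (1 − e^(-0.513333)) = 0.75 × (1 − 0.598497) = 0.301127.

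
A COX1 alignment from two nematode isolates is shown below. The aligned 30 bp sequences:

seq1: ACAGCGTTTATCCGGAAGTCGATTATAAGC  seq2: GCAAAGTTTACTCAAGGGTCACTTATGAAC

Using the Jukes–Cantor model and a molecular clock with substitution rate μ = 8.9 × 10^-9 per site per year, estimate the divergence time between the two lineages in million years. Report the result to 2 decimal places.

The sequences differ at 13 of 30 sites, so p = 13/30 ≈ 0.433333.
d = −(3/4) ln(1 − 4p/3) = −0.75 ln(1 − 0.577777) = −0.75 ln(0.422223)
  = −0.75 × (-0.862222) = 0.646667 substitutions/site.
Under a molecular clock d = 2μt, so t = d/(2μ) = 0.646667 / (2 × 8.9 × 10^-9) = 36.33 million years.

36.33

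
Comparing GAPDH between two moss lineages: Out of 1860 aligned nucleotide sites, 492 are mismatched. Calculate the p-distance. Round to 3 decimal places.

p = 492/1860 = 0.264516… ≈ 0.265 (to 3 d.p.).

0.265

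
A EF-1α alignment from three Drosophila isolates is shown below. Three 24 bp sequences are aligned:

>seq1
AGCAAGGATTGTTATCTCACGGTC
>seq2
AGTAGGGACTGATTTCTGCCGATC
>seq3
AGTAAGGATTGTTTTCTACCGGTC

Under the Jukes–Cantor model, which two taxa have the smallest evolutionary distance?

seq1 and seq3

seq1–seq2: 8/24 differ, p = 0.333, d = 0.441.
seq1–seq3: 4/24 differ, p = 0.167, d = 0.188.
seq2–seq3: 5/24 differ, p = 0.208, d = 0.244.
The smallest distance is between seq1 and seq3.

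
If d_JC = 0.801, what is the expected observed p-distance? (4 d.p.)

p = (3/4)(1 − e^(−4d/3)) = 0.75 × (1 − e^(-1.068)) = 0.75 × (1 − 0.343695) = 0.492229.

0.4922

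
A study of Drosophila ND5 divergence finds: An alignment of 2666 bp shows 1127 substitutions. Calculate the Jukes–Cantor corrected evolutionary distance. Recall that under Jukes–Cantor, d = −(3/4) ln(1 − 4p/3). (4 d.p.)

p = 1127/2666 ≈ 0.422731.
d = −(3/4) ln(1 − 4p/3) = −0.75 ln(1 − 0.563641) = −0.75 ln(0.436359)
  = −0.75 × (-0.829290) = 0.621968 substitutions/site.

0.6220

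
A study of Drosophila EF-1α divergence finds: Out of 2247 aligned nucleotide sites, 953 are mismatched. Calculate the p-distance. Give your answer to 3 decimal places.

0.424

p = 953/2247 = 0.424121… ≈ 0.424 (to 3 d.p.).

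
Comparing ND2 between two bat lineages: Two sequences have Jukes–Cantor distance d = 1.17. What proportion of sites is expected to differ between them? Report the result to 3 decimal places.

p = (3/4)(1 − e^(−4d/3)) = 0.75 × (1 − e^(-1.56)) = 0.75 × (1 − 0.210136) = 0.592398.

0.592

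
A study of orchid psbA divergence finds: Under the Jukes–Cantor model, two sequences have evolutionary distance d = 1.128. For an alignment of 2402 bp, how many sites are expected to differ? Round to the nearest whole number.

Invert JC69: p = (3/4)(1 − e^(−4d/3)) = 0.75 × (1 − e^(-1.504)) = 0.75 × (1 − 0.222239) = 0.583321.
Expected differing sites = pL ≈ 0.583321 × 2402 = 1401.137042 ≈ 1401.

1401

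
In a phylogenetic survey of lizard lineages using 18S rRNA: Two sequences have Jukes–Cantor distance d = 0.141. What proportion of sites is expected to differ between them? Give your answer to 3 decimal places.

0.129

p = (3/4)(1 − e^(−4d/3)) = 0.75 × (1 − e^(-0.188)) = 0.75 × (1 − 0.828615) = 0.128539.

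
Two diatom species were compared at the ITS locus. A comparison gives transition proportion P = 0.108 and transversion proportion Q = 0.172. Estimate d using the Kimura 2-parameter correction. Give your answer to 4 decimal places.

Under the Kimura two-parameter model, d = −½ ln(1 − 2P − Q) − ¼ ln(1 − 2Q).
1 − 2P − Q = 0.612, giving −½ ln(0.612) = 0.245511.
1 − 2Q = 0.656, giving −¼ ln(0.656) = 0.105399.
d = 0.245511 + 0.105399 = 0.350910.

0.3509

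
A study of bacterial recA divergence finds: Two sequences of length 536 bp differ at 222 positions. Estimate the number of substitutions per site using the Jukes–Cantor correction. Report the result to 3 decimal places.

0.603

p = 222/536 ≈ 0.414179.
d = −(3/4) ln(1 − 4p/3) = −0.75 ln(1 − 0.552239) = −0.75 ln(0.447761)
  = −0.75 × (-0.803496) = 0.602622 substitutions/site.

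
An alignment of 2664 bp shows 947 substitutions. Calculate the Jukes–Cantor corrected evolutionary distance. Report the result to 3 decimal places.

p = 947/2664 ≈ 0.35548.
d = −(3/4) ln(1 − 4p/3) = −0.75 ln(1 − 0.473973) = −0.75 ln(0.526027)
  = −0.75 × (-0.642403) = 0.481802 substitutions/site.

0.482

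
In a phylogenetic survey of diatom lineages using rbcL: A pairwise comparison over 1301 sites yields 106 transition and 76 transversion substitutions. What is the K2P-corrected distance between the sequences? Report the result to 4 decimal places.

0.1562

P = 106/1301 ≈ 0.081476 and Q = 76/1301 ≈ 0.058417.
Under the Kimura two-parameter model, d = −½ ln(1 − 2P − Q) − ¼ ln(1 − 2Q).
1 − 2P − Q = 0.778631, giving −½ ln(0.778631) = 0.125109.
1 − 2Q = 0.883166, giving −¼ ln(0.883166) = 0.031061.
d = 0.125109 + 0.031061 = 0.156170.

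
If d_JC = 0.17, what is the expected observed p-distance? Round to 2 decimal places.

0.15

p = (3/4)(1 − e^(−4d/3)) = 0.75 × (1 − e^(-0.226667)) = 0.75 × (1 − 0.797186) = 0.152111.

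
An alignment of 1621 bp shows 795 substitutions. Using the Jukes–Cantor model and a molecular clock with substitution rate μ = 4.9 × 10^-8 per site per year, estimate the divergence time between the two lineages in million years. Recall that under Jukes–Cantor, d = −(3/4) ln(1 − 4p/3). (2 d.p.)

p = 795/1621 ≈ 0.490438.
d = −(3/4) ln(1 − 4p/3) = −0.75 ln(1 − 0.653917) = −0.75 ln(0.346083)
  = −0.75 × (-1.061077) = 0.795808 substitutions/site.
Under a molecular clock d = 2μt, so t = d/(2μ) = 0.795808 / (2 × 4.9 × 10^-8) = 8.12 million years.

8.12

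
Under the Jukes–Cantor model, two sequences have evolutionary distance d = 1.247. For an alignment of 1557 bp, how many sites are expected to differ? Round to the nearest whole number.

Invert JC69: p = (3/4)(1 − e^(−4d/3)) = 0.75 × (1 − e^(-1.662667)) = 0.75 × (1 − 0.189633) = 0.607775.
Expected differing sites = pL ≈ 0.607775 × 1557 = 946.305675 ≈ 946.

946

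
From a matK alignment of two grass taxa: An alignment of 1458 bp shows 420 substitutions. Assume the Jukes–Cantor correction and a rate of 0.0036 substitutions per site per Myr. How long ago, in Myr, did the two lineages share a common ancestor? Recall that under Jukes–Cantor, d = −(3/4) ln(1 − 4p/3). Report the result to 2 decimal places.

p = 420/1458 ≈ 0.288066.
d = −(3/4) ln(1 − 4p/3) = −0.75 ln(1 − 0.384088) = −0.75 ln(0.615912)
  = −0.75 × (-0.484651) = 0.363488 substitutions/site.
Under a molecular clock d = 2μt, so t = d/(2μ) = 0.363488 / (2 × 0.0036) = 50.48 Myr.

50.48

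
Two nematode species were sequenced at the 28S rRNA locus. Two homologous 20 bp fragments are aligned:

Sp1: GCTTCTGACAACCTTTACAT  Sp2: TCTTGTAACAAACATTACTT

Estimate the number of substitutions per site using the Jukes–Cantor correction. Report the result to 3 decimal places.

The sequences differ at 6 of 20 sites (1, 5, 7, 12, 14, 19), so p = 6/20 = 0.3.
d = −(3/4) ln(1 − 4p/3) = −0.75 ln(1 − 0.4) = −0.75 ln(0.6)
  = −0.75 × (-0.510826) = 0.383120 substitutions/site.

0.383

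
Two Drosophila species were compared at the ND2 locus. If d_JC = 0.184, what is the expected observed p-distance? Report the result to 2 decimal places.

p = (3/4)(1 − e^(−4d/3)) = 0.75 × (1 − e^(-0.245333)) = 0.75 × (1 − 0.782444) = 0.163167.

0.16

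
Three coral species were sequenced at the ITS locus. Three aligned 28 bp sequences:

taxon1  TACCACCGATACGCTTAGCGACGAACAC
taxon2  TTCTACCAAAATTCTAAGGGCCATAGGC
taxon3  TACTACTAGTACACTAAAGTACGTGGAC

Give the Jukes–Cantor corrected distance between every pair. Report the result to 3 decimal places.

d(taxon1,taxon2) = 0.724, d(taxon1,taxon3) = 0.635, d(taxon2,taxon3) = 0.635

taxon1–taxon2: 13/28 sites differ → p ≈ 0.464286, d = −0.75 ln(1 − 0.619048) = 0.723811 ≈ 0.724.
taxon1–taxon3: 12/28 sites differ → p ≈ 0.428571, d = −0.75 ln(1 − 0.571428) = 0.635472 ≈ 0.635.
taxon2–taxon3: 12/28 sites differ → p ≈ 0.428571, d = −0.75 ln(1 − 0.571428) = 0.635472 ≈ 0.635.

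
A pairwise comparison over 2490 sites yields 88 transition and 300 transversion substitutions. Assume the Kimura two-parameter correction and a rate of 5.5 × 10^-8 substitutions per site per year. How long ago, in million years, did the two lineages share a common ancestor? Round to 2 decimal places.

1.59

P = 88/2490 ≈ 0.035341 and Q = 300/2490 ≈ 0.120482.
Under the Kimura two-parameter model, d = −½ ln(1 − 2P − Q) − ¼ ln(1 − 2Q).
1 − 2P − Q = 0.808836, giving −½ ln(0.808836) = 0.106080.
1 − 2Q = 0.759036, giving −¼ ln(0.759036) = 0.068927.
d = 0.106080 + 0.068927 = 0.175007.
Under a molecular clock d = 2μt, so t = d/(2μ) = 0.175007 / (2 × 5.5 × 10^-8) = 1.59 million years.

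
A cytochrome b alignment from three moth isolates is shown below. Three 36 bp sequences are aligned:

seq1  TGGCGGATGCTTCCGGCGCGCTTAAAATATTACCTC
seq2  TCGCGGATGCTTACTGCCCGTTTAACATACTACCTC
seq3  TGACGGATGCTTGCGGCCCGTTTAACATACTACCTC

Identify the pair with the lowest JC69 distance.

seq2 and seq3

seq1–seq2: 7/36 differ, p = 0.194, d = 0.225.
seq1–seq3: 6/36 differ, p = 0.167, d = 0.188.
seq2–seq3: 4/36 differ, p = 0.111, d = 0.120.
The smallest distance is between seq2 and seq3.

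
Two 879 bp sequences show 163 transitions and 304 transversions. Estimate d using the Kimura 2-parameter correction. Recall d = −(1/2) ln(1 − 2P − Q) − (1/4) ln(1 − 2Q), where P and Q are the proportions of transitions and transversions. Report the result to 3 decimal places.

0.925

P = 163/879 ≈ 0.185438 and Q = 304/879 ≈ 0.345848.
Under the Kimura two-parameter model, d = −½ ln(1 − 2P − Q) − ¼ ln(1 − 2Q).
1 − 2P − Q = 0.283276, giving −½ ln(0.283276) = 0.630667.
1 − 2Q = 0.308304, giving −¼ ln(0.308304) = 0.294167.
d = 0.630667 + 0.294167 = 0.924834.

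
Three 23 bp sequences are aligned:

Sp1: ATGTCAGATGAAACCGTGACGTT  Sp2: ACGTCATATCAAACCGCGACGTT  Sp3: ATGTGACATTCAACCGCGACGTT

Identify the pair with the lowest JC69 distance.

Sp1 and Sp2

Sp1–Sp2: 4/23 differ, p = 0.174, d = 0.198.
Sp1–Sp3: 5/23 differ, p = 0.217, d = 0.257.
Sp2–Sp3: 5/23 differ, p = 0.217, d = 0.257.
The smallest distance is between Sp1 and Sp2.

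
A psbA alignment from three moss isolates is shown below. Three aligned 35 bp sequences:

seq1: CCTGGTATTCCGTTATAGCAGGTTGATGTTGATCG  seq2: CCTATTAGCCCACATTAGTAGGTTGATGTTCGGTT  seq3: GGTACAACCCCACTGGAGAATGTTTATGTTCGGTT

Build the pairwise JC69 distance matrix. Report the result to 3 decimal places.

d(seq1,seq2) = 0.572, d(seq1,seq3) = 0.965, d(seq2,seq3) = 0.407

seq1–seq2: 14/35 sites differ → p = 0.4, d = −0.75 ln(1 − 0.533333) = 0.571605 ≈ 0.572.
seq1–seq3: 19/35 sites differ → p ≈ 0.542857, d = −0.75 ln(1 − 0.723809) = 0.964997 ≈ 0.965.
seq2–seq3: 11/35 sites differ → p ≈ 0.314286, d = −0.75 ln(1 − 0.419048) = 0.407315 ≈ 0.407.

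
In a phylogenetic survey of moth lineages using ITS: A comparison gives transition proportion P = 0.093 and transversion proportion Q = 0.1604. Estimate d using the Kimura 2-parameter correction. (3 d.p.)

0.309

Under the Kimura two-parameter model, d = −½ ln(1 − 2P − Q) − ¼ ln(1 − 2Q).
1 − 2P − Q = 0.6536, giving −½ ln(0.6536) = 0.212630.
1 − 2Q = 0.6792, giving −¼ ln(0.6792) = 0.096710.
d = 0.212630 + 0.096710 = 0.309340.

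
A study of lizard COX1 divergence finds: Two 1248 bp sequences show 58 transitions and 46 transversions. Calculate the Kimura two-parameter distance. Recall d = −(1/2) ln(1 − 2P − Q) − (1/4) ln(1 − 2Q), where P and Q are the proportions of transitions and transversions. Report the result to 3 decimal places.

0.089

P = 58/1248 ≈ 0.046474 and Q = 46/1248 ≈ 0.036859.
Under the Kimura two-parameter model, d = −½ ln(1 − 2P − Q) − ¼ ln(1 − 2Q).
1 − 2P − Q = 0.870193, giving −½ ln(0.870193) = 0.069520.
1 − 2Q = 0.926282, giving −¼ ln(0.926282) = 0.019144.
d = 0.069520 + 0.019144 = 0.088664.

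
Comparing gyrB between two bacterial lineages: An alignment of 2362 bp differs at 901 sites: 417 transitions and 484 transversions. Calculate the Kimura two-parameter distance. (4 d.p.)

P = 417/2362 ≈ 0.176545 and Q = 484/2362 ≈ 0.204911.
Under the Kimura two-parameter model, d = −½ ln(1 − 2P − Q) − ¼ ln(1 − 2Q).
1 − 2P − Q = 0.441999, giving −½ ln(0.441999) = 0.408224.
1 − 2Q = 0.590178, giving −¼ ln(0.590178) = 0.131833.
d = 0.408224 + 0.131833 = 0.540057.

0.5401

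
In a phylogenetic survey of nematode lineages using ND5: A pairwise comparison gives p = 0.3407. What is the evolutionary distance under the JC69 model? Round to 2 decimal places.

d = −(3/4) ln(1 − 4p/3) = −0.75 ln(1 − 0.454267) = −0.75 ln(0.545733)
  = −0.75 × (-0.605625) = 0.454219 substitutions/site.

0.45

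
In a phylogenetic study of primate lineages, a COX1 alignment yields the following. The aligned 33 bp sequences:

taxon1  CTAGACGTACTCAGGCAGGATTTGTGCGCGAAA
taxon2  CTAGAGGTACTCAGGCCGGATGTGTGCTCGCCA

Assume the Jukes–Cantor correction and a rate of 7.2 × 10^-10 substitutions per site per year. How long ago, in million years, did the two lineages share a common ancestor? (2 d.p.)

144.60

The sequences differ at 6 of 33 sites (6, 17, 22, 28, 31, 32), so p = 6/33 ≈ 0.181818.
d = −(3/4) ln(1 − 4p/3) = −0.75 ln(1 − 0.242424) = −0.75 ln(0.757576)
  = −0.75 × (-0.277631) = 0.208223 substitutions/site.
Under a molecular clock d = 2μt, so t = d/(2μ) = 0.208223 / (2 × 7.2 × 10^-10) = 144.60 million years.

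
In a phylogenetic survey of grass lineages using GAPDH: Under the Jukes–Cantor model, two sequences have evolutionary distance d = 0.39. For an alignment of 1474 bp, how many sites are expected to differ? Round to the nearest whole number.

Invert JC69: p = (3/4)(1 − e^(−4d/3)) = 0.75 × (1 − e^(-0.52)) = 0.75 × (1 − 0.594521) = 0.304109.
Expected differing sites = pL ≈ 0.304109 × 1474 = 448.256666 ≈ 448.

448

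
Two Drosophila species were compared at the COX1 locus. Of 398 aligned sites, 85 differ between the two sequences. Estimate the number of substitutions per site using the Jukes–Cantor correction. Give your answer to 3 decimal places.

p = 85/398 ≈ 0.213568.
d = −(3/4) ln(1 − 4p/3) = −0.75 ln(1 − 0.284757) = −0.75 ln(0.715243)
  = −0.75 × (-0.335133) = 0.251350 substitutions/site.

0.251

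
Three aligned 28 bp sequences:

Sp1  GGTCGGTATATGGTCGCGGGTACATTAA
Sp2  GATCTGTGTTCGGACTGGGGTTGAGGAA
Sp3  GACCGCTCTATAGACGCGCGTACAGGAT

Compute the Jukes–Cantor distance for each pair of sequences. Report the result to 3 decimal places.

d(Sp1,Sp2) = 0.635, d(Sp1,Sp3) = 0.485, d(Sp2,Sp3) = 0.724

Sp1–Sp2: 12/28 sites differ → p ≈ 0.428571, d = −0.75 ln(1 − 0.571428) = 0.635472 ≈ 0.635.
Sp1–Sp3: 10/28 sites differ → p ≈ 0.357143, d = −0.75 ln(1 − 0.476191) = 0.484971 ≈ 0.485.
Sp2–Sp3: 13/28 sites differ → p ≈ 0.464286, d = −0.75 ln(1 − 0.619048) = 0.723811 ≈ 0.724.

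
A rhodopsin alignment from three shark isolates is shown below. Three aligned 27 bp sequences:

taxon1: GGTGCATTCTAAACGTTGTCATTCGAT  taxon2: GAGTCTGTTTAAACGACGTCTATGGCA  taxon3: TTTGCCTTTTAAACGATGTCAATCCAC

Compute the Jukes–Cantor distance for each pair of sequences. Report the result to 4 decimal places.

d(taxon1,taxon2) = 0.7704, d(taxon1,taxon3) = 0.3770, d(taxon2,taxon3) = 0.6735

taxon1–taxon2: 13/27 sites differ → p ≈ 0.481481, d = −0.75 ln(1 − 0.641975) = 0.770364 ≈ 0.7704.
taxon1–taxon3: 8/27 sites differ → p ≈ 0.296296, d = −0.75 ln(1 − 0.395061) = 0.376971 ≈ 0.3770.
taxon2–taxon3: 12/27 sites differ → p ≈ 0.444444, d = −0.75 ln(1 − 0.592592) = 0.673455 ≈ 0.6735.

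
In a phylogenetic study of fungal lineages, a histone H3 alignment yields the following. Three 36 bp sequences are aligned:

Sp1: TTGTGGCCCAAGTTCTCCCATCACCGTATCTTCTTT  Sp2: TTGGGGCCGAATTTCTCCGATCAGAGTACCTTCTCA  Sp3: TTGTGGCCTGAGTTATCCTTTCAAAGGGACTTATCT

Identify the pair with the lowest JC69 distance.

Sp1 and Sp2

Sp1–Sp2: 9/36 differ, p = 0.250, d = 0.304.
Sp1–Sp3: 12/36 differ, p = 0.333, d = 0.441.
Sp2–Sp3: 13/36 differ, p = 0.361, d = 0.493.
The smallest distance is between Sp1 and Sp2.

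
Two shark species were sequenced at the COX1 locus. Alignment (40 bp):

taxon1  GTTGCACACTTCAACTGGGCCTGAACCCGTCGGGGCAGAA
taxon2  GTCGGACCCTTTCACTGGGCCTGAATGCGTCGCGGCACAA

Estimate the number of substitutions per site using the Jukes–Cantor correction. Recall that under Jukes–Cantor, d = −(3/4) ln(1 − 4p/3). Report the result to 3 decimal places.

The sequences differ at 9 of 40 sites (3, 5, 8, 12, 13, 26, 27, 33, 38), so p = 9/40 = 0.225.
d = −(3/4) ln(1 − 4p/3) = −0.75 ln(1 − 0.3) = −0.75 ln(0.7)
  = −0.75 × (-0.356675) = 0.267506 substitutions/site.

0.268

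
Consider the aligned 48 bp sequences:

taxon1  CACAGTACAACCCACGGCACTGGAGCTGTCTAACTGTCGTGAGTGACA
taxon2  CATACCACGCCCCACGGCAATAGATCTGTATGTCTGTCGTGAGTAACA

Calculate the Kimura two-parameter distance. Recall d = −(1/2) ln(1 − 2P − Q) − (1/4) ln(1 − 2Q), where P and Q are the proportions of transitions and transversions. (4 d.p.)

0.3069

Of 48 sites, 6 differences are transitions and 6 are transversions, so P = 6/48 = 0.125 and Q = 6/48 = 0.125.
Under the Kimura two-parameter model, d = −½ ln(1 − 2P − Q) − ¼ ln(1 − 2Q).
1 − 2P − Q = 0.625, giving −½ ln(0.625) = 0.235002.
1 − 2Q = 0.75, giving −¼ ln(0.75) = 0.071921.
d = 0.235002 + 0.071921 = 0.306923.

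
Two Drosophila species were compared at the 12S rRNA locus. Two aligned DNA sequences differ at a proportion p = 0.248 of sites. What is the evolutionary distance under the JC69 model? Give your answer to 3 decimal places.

d = −(3/4) ln(1 − 4p/3) = −0.75 ln(1 − 0.330667) = −0.75 ln(0.669333)
  = −0.75 × (-0.401474) = 0.301106 substitutions/site.

0.301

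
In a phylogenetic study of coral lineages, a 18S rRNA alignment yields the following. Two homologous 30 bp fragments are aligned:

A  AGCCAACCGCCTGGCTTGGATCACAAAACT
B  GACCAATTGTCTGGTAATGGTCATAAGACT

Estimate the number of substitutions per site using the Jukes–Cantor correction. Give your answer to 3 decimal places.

The sequences differ at 12 of 30 sites, so p = 12/30 = 0.4.
d = −(3/4) ln(1 − 4p/3) = −0.75 ln(1 − 0.533333) = −0.75 ln(0.466667)
  = −0.75 × (-0.762139) = 0.571604 substitutions/site.

0.572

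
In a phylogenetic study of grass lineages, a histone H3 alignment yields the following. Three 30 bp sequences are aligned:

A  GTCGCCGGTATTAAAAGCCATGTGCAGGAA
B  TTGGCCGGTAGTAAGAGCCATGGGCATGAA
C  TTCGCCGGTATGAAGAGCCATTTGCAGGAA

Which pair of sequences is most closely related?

A and C

A–B: 6/30 differ, p = 0.200, d = 0.233.
A–C: 4/30 differ, p = 0.133, d = 0.147.
B–C: 6/30 differ, p = 0.200, d = 0.233.
The smallest distance is between A and C.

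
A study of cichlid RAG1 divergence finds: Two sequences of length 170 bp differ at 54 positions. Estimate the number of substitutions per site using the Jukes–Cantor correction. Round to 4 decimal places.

p = 54/170 ≈ 0.317647.
d = −(3/4) ln(1 − 4p/3) = −0.75 ln(1 − 0.423529) = −0.75 ln(0.576471)
  = −0.75 × (-0.550830) = 0.413123 substitutions/site.

0.4131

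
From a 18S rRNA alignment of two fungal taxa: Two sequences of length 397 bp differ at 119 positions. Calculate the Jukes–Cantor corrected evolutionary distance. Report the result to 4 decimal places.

0.3827

p = 119/397 ≈ 0.299748.
d = −(3/4) ln(1 − 4p/3) = −0.75 ln(1 − 0.399664) = −0.75 ln(0.600336)
  = −0.75 × (-0.510266) = 0.382700 substitutions/site.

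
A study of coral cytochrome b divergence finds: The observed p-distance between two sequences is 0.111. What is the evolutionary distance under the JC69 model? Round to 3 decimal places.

d = −(3/4) ln(1 − 4p/3) = −0.75 ln(1 − 0.148) = −0.75 ln(0.852)
  = −0.75 × (-0.160169) = 0.120127 substitutions/site.

0.120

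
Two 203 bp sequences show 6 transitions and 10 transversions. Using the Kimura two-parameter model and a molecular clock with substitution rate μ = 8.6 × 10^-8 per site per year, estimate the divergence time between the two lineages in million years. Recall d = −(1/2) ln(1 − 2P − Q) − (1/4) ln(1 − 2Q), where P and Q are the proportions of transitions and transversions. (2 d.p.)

0.48

P = 6/203 ≈ 0.029557 and Q = 10/203 ≈ 0.049261.
Under the Kimura two-parameter model, d = −½ ln(1 − 2P − Q) − ¼ ln(1 − 2Q).
1 − 2P − Q = 0.891625, giving −½ ln(0.891625) = 0.057355.
1 − 2Q = 0.901478, giving −¼ ln(0.901478) = 0.025930.
d = 0.057355 + 0.025930 = 0.083285.
Under a molecular clock d = 2μt, so t = d/(2μ) = 0.083285 / (2 × 8.6 × 10^-8) = 0.48 million years.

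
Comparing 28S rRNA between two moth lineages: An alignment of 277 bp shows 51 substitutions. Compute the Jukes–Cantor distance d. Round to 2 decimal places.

p = 51/277 ≈ 0.184116.
d = −(3/4) ln(1 − 4p/3) = −0.75 ln(1 − 0.245488) = −0.75 ln(0.754512)
  = −0.75 × (-0.281684) = 0.211263 substitutions/site.

0.21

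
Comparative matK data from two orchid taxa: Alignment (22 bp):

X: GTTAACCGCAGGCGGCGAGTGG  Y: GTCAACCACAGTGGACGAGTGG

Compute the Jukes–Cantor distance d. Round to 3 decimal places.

The sequences differ at 5 of 22 sites (3, 8, 12, 13, 15), so p = 5/22 ≈ 0.227273.
d = −(3/4) ln(1 − 4p/3) = −0.75 ln(1 − 0.303031) = −0.75 ln(0.696969)
  = −0.75 × (-0.361014) = 0.270761 substitutions/site.

0.271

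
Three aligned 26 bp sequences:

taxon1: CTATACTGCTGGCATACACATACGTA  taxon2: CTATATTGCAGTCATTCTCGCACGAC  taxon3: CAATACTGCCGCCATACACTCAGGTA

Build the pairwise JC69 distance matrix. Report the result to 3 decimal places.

d(taxon1,taxon2) = 0.464, d(taxon1,taxon3) = 0.276, d(taxon2,taxon3) = 0.539

taxon1–taxon2: 9/26 sites differ → p ≈ 0.346154, d = −0.75 ln(1 − 0.461539) = 0.464280 ≈ 0.464.
taxon1–taxon3: 6/26 sites differ → p ≈ 0.230769, d = −0.75 ln(1 − 0.307692) = 0.275793 ≈ 0.276.
taxon2–taxon3: 10/26 sites differ → p ≈ 0.384615, d = −0.75 ln(1 − 0.51282) = 0.539341 ≈ 0.539.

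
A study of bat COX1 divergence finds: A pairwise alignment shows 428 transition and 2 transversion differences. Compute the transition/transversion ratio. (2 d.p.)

R = 428/2 = 214.00.

214.00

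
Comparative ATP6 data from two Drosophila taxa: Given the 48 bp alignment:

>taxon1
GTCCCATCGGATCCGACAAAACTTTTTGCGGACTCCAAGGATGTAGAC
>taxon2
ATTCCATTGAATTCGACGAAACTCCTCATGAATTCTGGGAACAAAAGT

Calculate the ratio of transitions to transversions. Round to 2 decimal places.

22.00

Transitions are A↔G and C↔T; transversions are all other mismatches.
Transitions: 22. Transversions: 1.
R = 22/1 = 22.00.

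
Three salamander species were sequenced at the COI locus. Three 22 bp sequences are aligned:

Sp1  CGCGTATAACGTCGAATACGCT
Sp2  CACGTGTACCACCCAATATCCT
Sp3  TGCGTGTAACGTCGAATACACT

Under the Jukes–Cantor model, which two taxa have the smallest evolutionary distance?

Sp1 and Sp3

Sp1–Sp2: 8/22 differ, p = 0.364, d = 0.497.
Sp1–Sp3: 3/22 differ, p = 0.136, d = 0.151.
Sp2–Sp3: 8/22 differ, p = 0.364, d = 0.497.
The smallest distance is between Sp1 and Sp3.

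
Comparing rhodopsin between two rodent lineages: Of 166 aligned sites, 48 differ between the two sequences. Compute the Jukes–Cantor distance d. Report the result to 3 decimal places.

0.365

p = 48/166 ≈ 0.289157.
d = −(3/4) ln(1 − 4p/3) = −0.75 ln(1 − 0.385543) = −0.75 ln(0.614457)
  = −0.75 × (-0.487016) = 0.365262 substitutions/site.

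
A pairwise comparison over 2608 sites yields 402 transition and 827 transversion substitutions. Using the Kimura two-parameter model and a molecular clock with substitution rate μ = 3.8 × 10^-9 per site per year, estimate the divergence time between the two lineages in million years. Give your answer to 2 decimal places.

97.68

P = 402/2608 ≈ 0.154141 and Q = 827/2608 ≈ 0.317101.
Under the Kimura two-parameter model, d = −½ ln(1 − 2P − Q) − ¼ ln(1 − 2Q).
1 − 2P − Q = 0.374617, giving −½ ln(0.374617) = 0.490926.
1 − 2Q = 0.365798, giving −¼ ln(0.365798) = 0.251419.
d = 0.490926 + 0.251419 = 0.742345.
Under a molecular clock d = 2μt, so t = d/(2μ) = 0.742345 / (2 × 3.8 × 10^-9) = 97.68 million years.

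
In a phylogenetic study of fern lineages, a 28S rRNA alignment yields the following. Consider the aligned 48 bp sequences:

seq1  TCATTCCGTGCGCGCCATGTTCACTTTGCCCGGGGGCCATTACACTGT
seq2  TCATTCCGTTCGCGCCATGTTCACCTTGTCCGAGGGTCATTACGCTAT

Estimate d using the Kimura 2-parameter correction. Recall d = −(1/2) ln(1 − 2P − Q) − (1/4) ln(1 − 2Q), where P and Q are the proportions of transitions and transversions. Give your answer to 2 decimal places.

0.17

Of 48 sites, 6 differences are transitions and 1 are transversions, so P = 6/48 = 0.125 and Q = 1/48 ≈ 0.020833.
Under the Kimura two-parameter model, d = −½ ln(1 − 2P − Q) − ¼ ln(1 − 2Q).
1 − 2P − Q = 0.729167, giving −½ ln(0.729167) = 0.157926.
1 − 2Q = 0.958334, giving −¼ ln(0.958334) = 0.010640.
d = 0.157926 + 0.010640 = 0.168566.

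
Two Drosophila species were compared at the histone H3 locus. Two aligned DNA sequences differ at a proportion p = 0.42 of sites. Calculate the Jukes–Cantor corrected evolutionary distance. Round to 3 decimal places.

d = −(3/4) ln(1 − 4p/3) = −0.75 ln(1 − 0.56) = −0.75 ln(0.44)
  = −0.75 × (-0.820981) = 0.615736 substitutions/site.

0.616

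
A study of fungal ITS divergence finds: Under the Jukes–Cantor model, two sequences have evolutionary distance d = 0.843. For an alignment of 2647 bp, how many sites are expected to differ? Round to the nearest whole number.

Invert JC69: p = (3/4)(1 − e^(−4d/3)) = 0.75 × (1 − e^(-1.124)) = 0.75 × (1 − 0.324977) = 0.506267.
Expected differing sites = pL ≈ 0.506267 × 2647 = 1340.088749 ≈ 1340.

1340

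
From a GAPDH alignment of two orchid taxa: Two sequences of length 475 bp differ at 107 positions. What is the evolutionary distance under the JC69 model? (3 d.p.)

0.268

p = 107/475 ≈ 0.225263.
d = −(3/4) ln(1 − 4p/3) = −0.75 ln(1 − 0.300351) = −0.75 ln(0.699649)
  = −0.75 × (-0.357176) = 0.267882 substitutions/site.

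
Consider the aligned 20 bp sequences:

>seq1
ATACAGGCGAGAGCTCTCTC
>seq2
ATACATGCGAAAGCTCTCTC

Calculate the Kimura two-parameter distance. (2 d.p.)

Of 20 sites, 1 differences are transitions and 1 are transversions, so P = 1/20 = 0.05 and Q = 1/20 = 0.05.
Under the Kimura two-parameter model, d = −½ ln(1 − 2P − Q) − ¼ ln(1 − 2Q).
1 − 2P − Q = 0.85, giving −½ ln(0.85) = 0.081259.
1 − 2Q = 0.9, giving −¼ ln(0.9) = 0.026340.
d = 0.081259 + 0.026340 = 0.107599.

0.11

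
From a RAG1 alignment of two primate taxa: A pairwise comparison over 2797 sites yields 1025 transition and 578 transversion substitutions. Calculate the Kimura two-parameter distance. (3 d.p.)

P = 1025/2797 ≈ 0.366464 and Q = 578/2797 ≈ 0.20665.
Under the Kimura two-parameter model, d = −½ ln(1 − 2P − Q) − ¼ ln(1 − 2Q).
1 − 2P − Q = 0.060422, giving −½ ln(0.060422) = 1.403201.
1 − 2Q = 0.5867, giving −¼ ln(0.5867) = 0.133310.
d = 1.403201 + 0.133310 = 1.536511.

1.537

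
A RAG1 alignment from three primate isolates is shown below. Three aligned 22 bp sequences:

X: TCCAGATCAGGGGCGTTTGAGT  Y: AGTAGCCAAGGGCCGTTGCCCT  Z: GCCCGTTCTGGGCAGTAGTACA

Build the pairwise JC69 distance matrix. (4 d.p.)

d(X,Y) = 0.8240, d(X,Z) = 0.8240, d(Y,Z) = 1.1629

X–Y: 11/22 sites differ → p = 0.5, d = −0.75 ln(1 − 0.666667) = 0.823960 ≈ 0.8240.
X–Z: 11/22 sites differ → p = 0.5, d = −0.75 ln(1 − 0.666667) = 0.823960 ≈ 0.8240.
Y–Z: 13/22 sites differ → p ≈ 0.590909, d = −0.75 ln(1 − 0.787879) = 1.162949 ≈ 1.1629.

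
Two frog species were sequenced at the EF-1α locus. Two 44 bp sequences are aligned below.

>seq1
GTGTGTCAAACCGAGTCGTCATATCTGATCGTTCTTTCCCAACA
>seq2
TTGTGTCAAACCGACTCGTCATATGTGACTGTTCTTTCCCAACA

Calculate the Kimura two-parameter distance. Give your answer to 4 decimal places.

Of 44 sites, 2 differences are transitions and 3 are transversions, so P = 2/44 ≈ 0.045455 and Q = 3/44 ≈ 0.068182.
Under the Kimura two-parameter model, d = −½ ln(1 − 2P − Q) − ¼ ln(1 − 2Q).
1 − 2P − Q = 0.840908, giving −½ ln(0.840908) = 0.086637.
1 − 2Q = 0.863636, giving −¼ ln(0.863636) = 0.036651.
d = 0.086637 + 0.036651 = 0.123288.

0.1233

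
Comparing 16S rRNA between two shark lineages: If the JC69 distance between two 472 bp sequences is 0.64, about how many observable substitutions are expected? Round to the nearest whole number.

203

Invert JC69: p = (3/4)(1 − e^(−4d/3)) = 0.75 × (1 − e^(-0.853333)) = 0.75 × (1 − 0.425993) = 0.430505.
Expected differing sites = pL ≈ 0.430505 × 472 = 203.19836 ≈ 203.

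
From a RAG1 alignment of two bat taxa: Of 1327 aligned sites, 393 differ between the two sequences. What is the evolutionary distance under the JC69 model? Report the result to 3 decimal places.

p = 393/1327 ≈ 0.296157.
d = −(3/4) ln(1 − 4p/3) = −0.75 ln(1 − 0.394876) = −0.75 ln(0.605124)
  = −0.75 × (-0.502322) = 0.376742 substitutions/site.

0.377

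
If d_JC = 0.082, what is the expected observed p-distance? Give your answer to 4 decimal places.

p = (3/4)(1 − e^(−4d/3)) = 0.75 × (1 − e^(-0.109333)) = 0.75 × (1 − 0.896432) = 0.077676.

0.0777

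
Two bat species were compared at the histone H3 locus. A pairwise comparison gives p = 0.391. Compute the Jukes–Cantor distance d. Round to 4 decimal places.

d = −(3/4) ln(1 − 4p/3) = −0.75 ln(1 − 0.521333) = −0.75 ln(0.478667)
  = −0.75 × (-0.736750) = 0.552563 substitutions/site.

0.5526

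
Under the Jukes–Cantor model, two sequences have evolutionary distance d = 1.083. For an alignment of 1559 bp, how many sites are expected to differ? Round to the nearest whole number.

893

Invert JC69: p = (3/4)(1 − e^(−4d/3)) = 0.75 × (1 − e^(-1.444)) = 0.75 × (1 − 0.235982) = 0.573014.
Expected differing sites = pL ≈ 0.573014 × 1559 = 893.328826 ≈ 893.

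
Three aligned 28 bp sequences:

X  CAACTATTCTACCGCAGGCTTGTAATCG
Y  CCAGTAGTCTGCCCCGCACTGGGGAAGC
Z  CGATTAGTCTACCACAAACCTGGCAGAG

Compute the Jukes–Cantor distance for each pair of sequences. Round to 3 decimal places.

d(X,Y) = 0.824, d(X,Z) = 0.556, d(Y,Z) = 0.635

X–Y: 14/28 sites differ → p = 0.5, d = −0.75 ln(1 − 0.666667) = 0.823960 ≈ 0.824.
X–Z: 11/28 sites differ → p ≈ 0.392857, d = −0.75 ln(1 − 0.523809) = 0.556452 ≈ 0.556.
Y–Z: 12/28 sites differ → p ≈ 0.428571, d = −0.75 ln(1 − 0.571428) = 0.635472 ≈ 0.635.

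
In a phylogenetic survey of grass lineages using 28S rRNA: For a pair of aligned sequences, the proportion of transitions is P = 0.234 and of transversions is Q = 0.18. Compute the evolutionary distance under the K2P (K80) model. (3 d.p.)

Under the Kimura two-parameter model, d = −½ ln(1 − 2P − Q) − ¼ ln(1 − 2Q).
1 − 2P − Q = 0.352, giving −½ ln(0.352) = 0.522062.
1 − 2Q = 0.64, giving −¼ ln(0.64) = 0.111572.
d = 0.522062 + 0.111572 = 0.633634.

0.634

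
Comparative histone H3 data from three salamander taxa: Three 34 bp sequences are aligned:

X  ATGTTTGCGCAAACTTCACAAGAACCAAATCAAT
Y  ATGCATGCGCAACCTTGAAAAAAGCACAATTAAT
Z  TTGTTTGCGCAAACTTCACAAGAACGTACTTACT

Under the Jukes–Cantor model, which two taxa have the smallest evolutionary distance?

X–Y: 10/34 differ, p = 0.294, d = 0.373.
X–Z: 6/34 differ, p = 0.176, d = 0.201.
Y–Z: 12/34 differ, p = 0.353, d = 0.477.
The smallest distance is between X and Z.

X and Z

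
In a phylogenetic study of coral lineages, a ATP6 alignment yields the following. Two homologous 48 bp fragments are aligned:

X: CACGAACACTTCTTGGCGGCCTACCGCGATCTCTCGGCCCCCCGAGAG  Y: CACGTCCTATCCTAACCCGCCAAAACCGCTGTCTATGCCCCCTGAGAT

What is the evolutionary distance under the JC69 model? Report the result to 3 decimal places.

The sequences differ at 19 of 48 sites, so p = 19/48 ≈ 0.395833.
d = −(3/4) ln(1 − 4p/3) = −0.75 ln(1 − 0.527777) = −0.75 ln(0.472223)
  = −0.75 × (-0.750304) = 0.562728 substitutions/site.

0.563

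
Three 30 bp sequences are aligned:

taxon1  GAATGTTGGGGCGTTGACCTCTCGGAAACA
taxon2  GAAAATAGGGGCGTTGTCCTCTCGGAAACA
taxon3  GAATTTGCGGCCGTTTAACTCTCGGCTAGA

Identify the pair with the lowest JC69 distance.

taxon1–taxon2: 4/30 differ, p = 0.133, d = 0.147.
taxon1–taxon3: 9/30 differ, p = 0.300, d = 0.383.
taxon2–taxon3: 11/30 differ, p = 0.367, d = 0.503.
The smallest distance is between taxon1 and taxon2.

taxon1 and taxon2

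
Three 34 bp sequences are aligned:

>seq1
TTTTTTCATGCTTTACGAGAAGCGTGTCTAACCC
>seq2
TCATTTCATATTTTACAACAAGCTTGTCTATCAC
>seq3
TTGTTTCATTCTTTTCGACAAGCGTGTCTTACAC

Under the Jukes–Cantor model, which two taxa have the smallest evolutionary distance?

seq1–seq2: 9/34 differ, p = 0.265, d = 0.326.
seq1–seq3: 6/34 differ, p = 0.176, d = 0.201.
seq2–seq3: 9/34 differ, p = 0.265, d = 0.326.
The smallest distance is between seq1 and seq3.

seq1 and seq3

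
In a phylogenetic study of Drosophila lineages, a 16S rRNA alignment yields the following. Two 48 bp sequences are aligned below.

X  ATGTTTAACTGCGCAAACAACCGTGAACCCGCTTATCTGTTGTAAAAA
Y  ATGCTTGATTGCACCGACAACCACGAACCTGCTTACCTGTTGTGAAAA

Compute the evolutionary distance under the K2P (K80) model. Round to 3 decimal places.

0.298

Of 48 sites, 10 differences are transitions and 1 are transversions, so P = 10/48 ≈ 0.208333 and Q = 1/48 ≈ 0.020833.
Under the Kimura two-parameter model, d = −½ ln(1 − 2P − Q) − ¼ ln(1 − 2Q).
1 − 2P − Q = 0.562501, giving −½ ln(0.562501) = 0.287681.
1 − 2Q = 0.958334, giving −¼ ln(0.958334) = 0.010640.
d = 0.287681 + 0.010640 = 0.298321.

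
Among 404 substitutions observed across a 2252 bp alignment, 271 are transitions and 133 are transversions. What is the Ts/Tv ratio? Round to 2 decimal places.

2.04

R = 271/133 = 2.037593… ≈ 2.04 (to 2 d.p.).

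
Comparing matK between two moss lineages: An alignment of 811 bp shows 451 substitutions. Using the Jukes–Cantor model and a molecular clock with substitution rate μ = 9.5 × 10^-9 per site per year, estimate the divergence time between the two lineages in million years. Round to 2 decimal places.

53.40

p = 451/811 ≈ 0.556104.
d = −(3/4) ln(1 − 4p/3) = −0.75 ln(1 − 0.741472) = −0.75 ln(0.258528)
  = −0.75 × (-1.352751) = 1.014563 substitutions/site.
Under a molecular clock d = 2μt, so t = d/(2μ) = 1.014563 / (2 × 9.5 × 10^-9) = 53.40 million years.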